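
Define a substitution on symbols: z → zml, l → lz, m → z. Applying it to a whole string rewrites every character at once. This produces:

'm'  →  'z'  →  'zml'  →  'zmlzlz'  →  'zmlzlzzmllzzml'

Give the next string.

φ(zmlzlzzmllzzml) expands symbol-by-symbol to zml z lz zml lz zml zml z lz lz zml zml z lz; joining the 14 pieces gives the next term.

zmlzlzzmllzzmlzmlzlzlzzmlzmlzlz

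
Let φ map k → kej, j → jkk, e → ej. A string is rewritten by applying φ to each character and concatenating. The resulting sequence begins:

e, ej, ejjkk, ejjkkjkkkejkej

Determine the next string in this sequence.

ejjkkjkkkejkejjkkkejkejkejejjkkkejejjkk

Applying the rule to each of the 14 symbols of ejjkkjkkkejkej gives the pieces ej jkk jkk kej kej jkk kej kej kej ej jkk kej ej jkk, which concatenate to the answer.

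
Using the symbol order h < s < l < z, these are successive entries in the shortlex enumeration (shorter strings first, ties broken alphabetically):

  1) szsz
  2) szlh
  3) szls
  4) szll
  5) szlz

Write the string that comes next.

szzh

Treat szlz as a base-4 numeral over the given alphabet and add one, carrying through any trailing z's.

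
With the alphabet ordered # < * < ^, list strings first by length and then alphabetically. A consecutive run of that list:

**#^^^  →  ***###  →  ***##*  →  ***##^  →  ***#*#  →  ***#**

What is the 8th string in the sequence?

***#^#

Stepping forward 2 times from ***#**: ***#** → ***#*^, then the target.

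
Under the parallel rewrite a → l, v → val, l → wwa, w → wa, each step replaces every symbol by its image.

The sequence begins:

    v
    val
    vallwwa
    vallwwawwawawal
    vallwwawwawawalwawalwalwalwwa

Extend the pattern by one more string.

vallwwawwawawalwawalwalwalwwawalwalwwawalwwawalwwawawal

φ(vallwwawwawawalwawalwalwalwwa) expands symbol-by-symbol to val l wwa wwa wa wa l wa wa l wa l wa l wwa wa l wa l wwa wa l wwa wa l wwa wa wa l; joining the 29 pieces gives the next term.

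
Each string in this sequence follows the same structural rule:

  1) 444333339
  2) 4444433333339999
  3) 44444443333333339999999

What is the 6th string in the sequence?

Term n consists of 2n+1 4's, followed by 2n+3 3's, followed by 3n-2 9's (n = 1, 2, …).
Setting n = 6 gives 13, 15, 16 characters in each block.

44444444444443333333333333339999999999999999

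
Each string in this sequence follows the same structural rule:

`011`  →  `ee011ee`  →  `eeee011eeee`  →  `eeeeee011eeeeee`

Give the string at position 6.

Each term wraps the previous one in ee on the left and ee on the right.
From eeeeee011eeeeee, 2 further steps: eeeeee011eeeeee → eeeeeeee011eeeeeeee → (answer).

eeeeeeeeee011eeeeeeeeee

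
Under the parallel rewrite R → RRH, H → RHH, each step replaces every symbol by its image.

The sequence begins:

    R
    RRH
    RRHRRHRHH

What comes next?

RRHRRHRHHRRHRRHRHHRRHRHHRHH

Apply φ to RRHRRHRHH symbol by symbol: R→RRH, R→RRH, H→RHH, R→RRH, R→RRH, H→RHH, R→RRH, H→RHH, H→RHH; joined: RRH RRH RHH RRH RRH RHH RRH RHH RHH.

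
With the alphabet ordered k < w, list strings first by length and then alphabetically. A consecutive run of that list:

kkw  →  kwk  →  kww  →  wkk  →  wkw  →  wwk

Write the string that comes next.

The successor of wwk increments the rightmost position that isn't already w and resets every position after it to k.

www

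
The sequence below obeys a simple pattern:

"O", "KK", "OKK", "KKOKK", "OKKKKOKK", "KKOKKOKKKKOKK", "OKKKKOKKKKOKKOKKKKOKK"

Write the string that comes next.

KKOKKOKKKKOKKOKKKKOKKKKOKKOKKKKOKK

From term 3 onward, concatenate the second-to-last term with the last: O·KK = OKK, KK·OKK = KKOKK, …
So term 8 is KKOKKOKKKKOKK·OKKKKOKKKKOKKOKKKKOKK.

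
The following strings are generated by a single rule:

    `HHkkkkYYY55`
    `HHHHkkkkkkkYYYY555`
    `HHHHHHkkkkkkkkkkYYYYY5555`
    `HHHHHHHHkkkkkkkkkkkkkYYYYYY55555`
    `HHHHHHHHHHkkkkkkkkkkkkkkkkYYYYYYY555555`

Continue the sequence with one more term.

HHHHHHHHHHHHkkkkkkkkkkkkkkkkkkkYYYYYYYY5555555

Each string has the form H^{2n} k^{3n+1} Y^{n+2} 5^{n+1} (n = 1, 2, …).
Setting n = 6 gives 12, 19, 8, 7 characters in each block.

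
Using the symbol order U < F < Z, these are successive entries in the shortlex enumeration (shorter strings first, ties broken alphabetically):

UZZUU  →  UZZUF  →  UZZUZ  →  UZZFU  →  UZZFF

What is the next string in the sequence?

Find the rightmost character of UZZFF below Z, bump it to the next letter, and reset everything to its right to U.

UZZFZ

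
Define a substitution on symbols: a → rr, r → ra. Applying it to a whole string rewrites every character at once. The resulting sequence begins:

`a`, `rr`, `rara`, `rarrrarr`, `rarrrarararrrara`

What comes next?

Applying the rule to each of the 16 symbols of rarrrarararrrara gives the pieces ra rr ra ra ra rr ra rr ra rr ra ra ra rr ra rr, which concatenate to the answer.

rarrrarararrrarrrarrrarararrrarr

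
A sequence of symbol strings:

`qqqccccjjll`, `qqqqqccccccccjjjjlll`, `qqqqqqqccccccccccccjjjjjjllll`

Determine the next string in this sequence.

Reading off run lengths: q runs 3, 5, 7; c runs 4, 8, 12; j runs 2, 4, 6; l runs 2, 3, 4 — each is linear in n (n = 1, 2, …).
At n = 4 the blocks have lengths 9, 16, 8, 5.

qqqqqqqqqccccccccccccccccjjjjjjjjlllll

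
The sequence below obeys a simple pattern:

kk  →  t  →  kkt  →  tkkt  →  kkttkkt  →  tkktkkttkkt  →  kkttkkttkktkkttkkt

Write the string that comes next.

tkktkkttkktkkttkkttkktkkttkkt

From term 3 onward, concatenate the second-to-last term with the last: kk·t = kkt, t·kkt = tkkt, …
The next term joins tkktkkttkkt and kkttkkttkktkkttkkt.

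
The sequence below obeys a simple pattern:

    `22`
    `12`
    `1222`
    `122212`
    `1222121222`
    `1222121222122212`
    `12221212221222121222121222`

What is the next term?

This is a Fibonacci-style word recurrence s(k) = s(k−1)·s(k−2): e.g. 12·22 = 1222.
The next term joins 12221212221222121222121222 and 1222121222122212.

122212122212221212221212221222121222122212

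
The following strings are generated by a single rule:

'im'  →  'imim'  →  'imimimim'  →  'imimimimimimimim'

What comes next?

imimimimimimimimimimimimimimimim

Every step duplicates the string.
So the next term is two copies of imimimimimimimim.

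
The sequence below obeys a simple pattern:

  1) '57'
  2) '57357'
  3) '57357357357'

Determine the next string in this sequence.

57357357357357357357357

Each string is two copies of the previous one joined by '3'.
So the next term is two copies of 57357357357 with '3' between the halves.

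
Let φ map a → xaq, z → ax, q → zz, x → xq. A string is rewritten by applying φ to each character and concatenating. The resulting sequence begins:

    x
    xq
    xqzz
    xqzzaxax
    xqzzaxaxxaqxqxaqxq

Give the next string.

xqzzaxaxxaqxqxaqxqxqxaqzzxqzzxqxaqzzxqzz

Replace each of the 18 characters of xqzzaxaxxaqxqxaqxq in place — xq zz ax ax xaq xq xaq xq xq xaq zz xq zz xq xaq zz xq zz — and concatenate.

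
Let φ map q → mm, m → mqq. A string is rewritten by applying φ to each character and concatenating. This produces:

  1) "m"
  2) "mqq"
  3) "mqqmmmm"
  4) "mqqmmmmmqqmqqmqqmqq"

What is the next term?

mqqmmmmmqqmqqmqqmqqmqqmmmmmqqmmmmmqqmmmmmqqmmmm

φ(mqqmmmmmqqmqqmqqmqq) expands symbol-by-symbol to mqq mm mm mqq mqq mqq mqq mqq mm mm mqq mm mm mqq mm mm mqq mm mm; joining the 19 pieces gives the next term.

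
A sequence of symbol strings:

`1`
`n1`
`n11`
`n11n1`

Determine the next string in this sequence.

n11n1n11

Each term (from the third on) is the previous term followed by the one before it: term 3 = n1·1 = n11.
Continuing: n11n1 · n11 gives term 5.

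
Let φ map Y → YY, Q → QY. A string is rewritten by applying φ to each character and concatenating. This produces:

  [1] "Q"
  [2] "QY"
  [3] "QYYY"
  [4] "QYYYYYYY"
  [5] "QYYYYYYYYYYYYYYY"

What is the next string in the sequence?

φ(QYYYYYYYYYYYYYYY) expands symbol-by-symbol to QY YY YY YY YY YY YY YY YY YY YY YY YY YY YY YY; joining the 16 pieces gives the next term.

QYYYYYYYYYYYYYYYYYYYYYYYYYYYYYYY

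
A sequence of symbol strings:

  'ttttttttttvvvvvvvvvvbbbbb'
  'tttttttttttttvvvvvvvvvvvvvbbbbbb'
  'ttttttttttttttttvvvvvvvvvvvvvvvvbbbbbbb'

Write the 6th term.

tttttttttttttttttttttttttvvvvvvvvvvvvvvvvvvvvvvvvvbbbbbbbbbb

Each string has the form t^{3n+1} v^{3n+1} b^{n+2}, where the shown terms are n = 3, 4, 5.
For term 6, n = 8, so the run lengths are 25, 25, 10.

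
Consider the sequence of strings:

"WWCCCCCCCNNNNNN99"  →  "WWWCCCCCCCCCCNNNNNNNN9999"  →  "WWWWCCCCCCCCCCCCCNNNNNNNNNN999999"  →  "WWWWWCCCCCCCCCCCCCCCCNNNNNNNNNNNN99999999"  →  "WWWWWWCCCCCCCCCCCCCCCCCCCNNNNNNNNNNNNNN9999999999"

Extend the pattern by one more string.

WWWWWWWCCCCCCCCCCCCCCCCCCCCCCNNNNNNNNNNNNNNNN999999999999

Reading off run lengths: W runs 2, 3, 4, 5, 6; C runs 7, 10, 13, 16, 19; N runs 6, 8, 10, 12, 14; 9 runs 2, 4, 6, 8, 10 — each is linear in n, where the shown terms are n = 2, 3, 4, 5, 6.
For the next term, n = 7, so the run lengths are 7, 22, 16, 12.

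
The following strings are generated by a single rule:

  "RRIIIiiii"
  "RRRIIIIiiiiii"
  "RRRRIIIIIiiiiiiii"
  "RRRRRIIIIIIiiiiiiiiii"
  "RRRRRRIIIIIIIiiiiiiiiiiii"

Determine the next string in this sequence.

Reading off run lengths: R runs 2, 3, 4, 5, 6; I runs 3, 4, 5, 6, 7; i runs 4, 6, 8, 10, 12 — each is linear in n, where the shown terms are n = 2, 3, 4, 5, 6.
Setting n = 7 gives 7, 8, 14 characters in each block.

RRRRRRRIIIIIIIIiiiiiiiiiiiiii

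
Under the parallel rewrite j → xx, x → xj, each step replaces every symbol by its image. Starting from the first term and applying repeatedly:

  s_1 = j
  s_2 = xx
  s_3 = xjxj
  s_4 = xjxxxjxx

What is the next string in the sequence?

Apply φ to xjxxxjxx symbol by symbol: x→xj, j→xx, x→xj, x→xj, x→xj, j→xx, x→xj, x→xj; joined: xj xx xj xj xj xx xj xj.

xjxxxjxjxjxxxjxj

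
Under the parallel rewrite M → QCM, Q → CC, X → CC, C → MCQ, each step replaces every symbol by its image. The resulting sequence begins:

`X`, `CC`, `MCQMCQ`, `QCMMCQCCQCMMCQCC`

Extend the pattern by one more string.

Replace each of the 16 characters of QCMMCQCCQCMMCQCC in place — CC MCQ QCM QCM MCQ CC MCQ MCQ CC MCQ QCM QCM MCQ CC MCQ MCQ — and concatenate.

CCMCQQCMQCMMCQCCMCQMCQCCMCQQCMQCMMCQCCMCQMCQ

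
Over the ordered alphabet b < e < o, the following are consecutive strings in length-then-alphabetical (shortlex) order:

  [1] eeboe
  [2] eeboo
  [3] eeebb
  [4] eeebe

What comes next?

Treat eeebe as a base-3 numeral over the given alphabet and add one, carrying through any trailing o's.

eeebo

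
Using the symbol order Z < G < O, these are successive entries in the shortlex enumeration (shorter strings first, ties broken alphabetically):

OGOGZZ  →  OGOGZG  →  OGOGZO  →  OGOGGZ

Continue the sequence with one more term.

OGOGGG

The successor of OGOGGZ increments the rightmost position that isn't already O and resets every position after it to Z.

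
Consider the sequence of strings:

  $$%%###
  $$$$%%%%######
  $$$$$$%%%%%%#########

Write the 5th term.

$$$$$$$$$$%%%%%%%%%%###############

Reading off run lengths: $ runs 2, 4, 6; % runs 2, 4, 6; # runs 3, 6, 9 — each is linear in n (n = 1, 2, …).
For term 5, n = 5, so the run lengths are 10, 10, 15.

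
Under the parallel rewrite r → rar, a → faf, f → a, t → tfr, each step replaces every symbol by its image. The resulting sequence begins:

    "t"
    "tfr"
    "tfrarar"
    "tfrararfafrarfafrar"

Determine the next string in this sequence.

Applying the rule to each of the 19 symbols of tfrararfafrarfafrar gives the pieces tfr a rar faf rar faf rar a faf a rar faf rar a faf a rar faf rar, which concatenate to the answer.

tfrararfafrarfafrarafafararfafrarafafararfafrar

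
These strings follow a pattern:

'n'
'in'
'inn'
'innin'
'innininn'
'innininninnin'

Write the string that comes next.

innininninnininnininn

Each term (from the third on) is the previous term followed by the one before it: term 3 = in·n = inn.
Continuing: innininninnin · innininn gives term 7.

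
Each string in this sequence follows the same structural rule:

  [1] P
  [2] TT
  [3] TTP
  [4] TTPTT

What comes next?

TTPTTTTP

Each term (from the third on) is the previous term followed by the one before it: term 3 = TT·P = TTP.
The next term joins TTPTT and TTP.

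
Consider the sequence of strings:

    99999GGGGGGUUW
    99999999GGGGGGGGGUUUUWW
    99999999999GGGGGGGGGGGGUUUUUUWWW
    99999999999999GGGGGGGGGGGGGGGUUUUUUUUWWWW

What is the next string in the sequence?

The n-th term is 3n+2 9's then 3n+3 G's then 2n U's then n W's (n = 1, 2, …).
At n = 5 the blocks have lengths 17, 18, 10, 5.

99999999999999999GGGGGGGGGGGGGGGGGGUUUUUUUUUUWWWWW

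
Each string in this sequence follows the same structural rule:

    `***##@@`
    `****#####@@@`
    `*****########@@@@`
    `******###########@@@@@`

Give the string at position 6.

********#################@@@@@@@

The n-th term is n+2 *'s then 3n-1 #'s then n+1 @'s (n = 1, 2, …).
At n = 6 the blocks have lengths 8, 17, 7.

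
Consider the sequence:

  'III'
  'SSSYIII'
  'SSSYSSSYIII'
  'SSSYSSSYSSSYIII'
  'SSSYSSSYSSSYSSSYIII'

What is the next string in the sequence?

SSSYSSSYSSSYSSSYSSSYIII

Every step adds SSSY at the front: s(k+1) = SSSY·s(k).
So the next term is SSSY·SSSYSSSYSSSYSSSYIII.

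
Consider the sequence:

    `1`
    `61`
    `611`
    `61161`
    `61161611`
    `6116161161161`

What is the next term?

Each term (from the third on) is the previous term followed by the one before it: term 3 = 61·1 = 611.
Continuing: 6116161161161 · 61161611 gives term 7.

611616116116161161611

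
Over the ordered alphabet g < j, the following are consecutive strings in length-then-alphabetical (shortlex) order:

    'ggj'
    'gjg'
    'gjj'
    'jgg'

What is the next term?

The successor of jgg increments the rightmost position that isn't already j and resets every position after it to g.

jgj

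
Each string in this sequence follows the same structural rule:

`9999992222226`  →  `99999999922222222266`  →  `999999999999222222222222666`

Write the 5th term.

Each string has the form 9^{3n} 2^{3n} 6^{n-1}, where the shown terms are n = 2, 3, 4.
Setting n = 6 gives 18, 18, 5 characters in each block.

99999999999999999922222222222222222266666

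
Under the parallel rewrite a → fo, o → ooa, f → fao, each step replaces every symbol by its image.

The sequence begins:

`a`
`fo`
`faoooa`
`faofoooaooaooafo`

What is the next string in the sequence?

Replace each of the 16 characters of faofoooaooaooafo in place — fao fo ooa fao ooa ooa ooa fo ooa ooa fo ooa ooa fo fao ooa — and concatenate.

faofoooafaoooaooaooafoooaooafoooaooafofaoooa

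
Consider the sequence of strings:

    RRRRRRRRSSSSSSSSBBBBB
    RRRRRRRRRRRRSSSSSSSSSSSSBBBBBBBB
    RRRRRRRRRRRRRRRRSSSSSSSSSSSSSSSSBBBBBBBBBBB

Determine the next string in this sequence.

RRRRRRRRRRRRRRRRRRRRSSSSSSSSSSSSSSSSSSSSBBBBBBBBBBBBBB

Term n consists of 4n R's, followed by 4n S's, followed by 3n-1 B's, where the shown terms are n = 2, 3, 4.
Setting n = 5 gives 20, 20, 14 characters in each block.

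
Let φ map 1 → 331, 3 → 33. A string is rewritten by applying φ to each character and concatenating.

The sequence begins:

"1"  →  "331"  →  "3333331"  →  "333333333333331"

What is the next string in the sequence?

Rewriting the 15 symbols of 333333333333331 one by one yields 33 33 33 33 33 33 33 33 33 33 33 33 33 33 331; concatenated:

3333333333333333333333333333331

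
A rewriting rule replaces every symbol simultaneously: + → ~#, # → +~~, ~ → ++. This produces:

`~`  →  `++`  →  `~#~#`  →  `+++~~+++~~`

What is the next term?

Rewriting each symbol of +++~~+++~~: +→~#, +→~#, +→~#, ~→++, ~→++, +→~#, +→~#, +→~#, ~→++, ~→++, which concatenates to ~# ~# ~# ++ ++ ~# ~# ~# ++ ++.

~#~#~#++++~#~#~#++++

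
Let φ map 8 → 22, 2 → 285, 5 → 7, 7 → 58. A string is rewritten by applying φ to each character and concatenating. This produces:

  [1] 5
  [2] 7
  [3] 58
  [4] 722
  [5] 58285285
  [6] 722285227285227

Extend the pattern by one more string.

Rewriting the 15 symbols of 722285227285227 one by one yields 58 285 285 285 22 7 285 285 58 285 22 7 285 285 58; concatenated:

582852852852272852855828522728528558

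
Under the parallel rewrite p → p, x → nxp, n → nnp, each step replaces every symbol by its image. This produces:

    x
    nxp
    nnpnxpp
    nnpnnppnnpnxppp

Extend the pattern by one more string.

Applying the rule to each of the 15 symbols of nnpnnppnnpnxppp gives the pieces nnp nnp p nnp nnp p p nnp nnp p nnp nxp p p p, which concatenate to the answer.

nnpnnppnnpnnpppnnpnnppnnpnxpppp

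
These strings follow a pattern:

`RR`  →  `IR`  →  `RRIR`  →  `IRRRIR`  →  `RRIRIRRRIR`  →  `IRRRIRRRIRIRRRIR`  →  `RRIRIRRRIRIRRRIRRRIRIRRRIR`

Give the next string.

IRRRIRRRIRIRRRIRRRIRIRRRIRIRRRIRRRIRIRRRIR

This is a Fibonacci-style word recurrence s(k) = s(k−2)·s(k−1): e.g. RR·IR = RRIR.
So term 8 is IRRRIRRRIRIRRRIR·RRIRIRRRIRIRRRIRRRIRIRRRIR.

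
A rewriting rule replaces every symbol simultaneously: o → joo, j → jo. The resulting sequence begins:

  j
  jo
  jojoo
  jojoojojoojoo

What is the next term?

Rewriting the 13 symbols of jojoojojoojoo one by one yields jo joo jo joo joo jo joo jo joo joo jo joo joo; concatenated:

jojoojojoojoojojoojojoojoojojoojoo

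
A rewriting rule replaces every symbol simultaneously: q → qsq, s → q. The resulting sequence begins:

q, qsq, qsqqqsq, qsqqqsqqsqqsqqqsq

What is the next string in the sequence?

Rewriting the 17 symbols of qsqqqsqqsqqsqqqsq one by one yields qsq q qsq qsq qsq q qsq qsq q qsq qsq q qsq qsq qsq q qsq; concatenated:

qsqqqsqqsqqsqqqsqqsqqqsqqsqqqsqqsqqsqqqsq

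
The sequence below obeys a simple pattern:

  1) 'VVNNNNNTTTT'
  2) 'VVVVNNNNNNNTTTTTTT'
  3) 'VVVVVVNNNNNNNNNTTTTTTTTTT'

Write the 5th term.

Term n consists of 2n V's, followed by 2n+3 N's, followed by 3n+1 T's (n = 1, 2, …).
For term 5, n = 5, so the run lengths are 10, 13, 16.

VVVVVVVVVVNNNNNNNNNNNNNTTTTTTTTTTTTTTTT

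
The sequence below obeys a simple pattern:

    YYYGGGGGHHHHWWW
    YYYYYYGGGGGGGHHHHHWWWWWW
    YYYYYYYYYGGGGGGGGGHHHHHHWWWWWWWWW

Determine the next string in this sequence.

Term n consists of 3n Y's, followed by 2n+3 G's, followed by n+3 H's, followed by 3n W's (n = 1, 2, …).
At n = 4 the blocks have lengths 12, 11, 7, 12.

YYYYYYYYYYYYGGGGGGGGGGGHHHHHHHWWWWWWWWWWWW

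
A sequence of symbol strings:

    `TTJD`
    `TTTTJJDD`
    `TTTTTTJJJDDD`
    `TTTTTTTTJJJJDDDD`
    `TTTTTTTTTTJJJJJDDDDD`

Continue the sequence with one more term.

Each string has the form T^{2n} J^{n} D^{n} (n = 1, 2, …).
Setting n = 6 gives 12, 6, 6 characters in each block.

TTTTTTTTTTTTJJJJJJDDDDDD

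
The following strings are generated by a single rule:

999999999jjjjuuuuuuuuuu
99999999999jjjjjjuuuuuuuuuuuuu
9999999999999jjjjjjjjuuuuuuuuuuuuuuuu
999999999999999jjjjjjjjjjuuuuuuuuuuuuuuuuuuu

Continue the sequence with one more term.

Term n consists of 2n+3 9's, followed by 2n-2 j's, followed by 3n+1 u's, where the shown terms are n = 3, 4, 5, 6.
Setting n = 7 gives 17, 12, 22 characters in each block.

99999999999999999jjjjjjjjjjjjuuuuuuuuuuuuuuuuuuuuuu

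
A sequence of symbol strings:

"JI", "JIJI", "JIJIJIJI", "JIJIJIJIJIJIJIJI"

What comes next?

Each string is two copies of the previous one concatenated.
One more doubling of JIJIJIJIJIJIJIJI gives the answer.

JIJIJIJIJIJIJIJIJIJIJIJIJIJIJIJI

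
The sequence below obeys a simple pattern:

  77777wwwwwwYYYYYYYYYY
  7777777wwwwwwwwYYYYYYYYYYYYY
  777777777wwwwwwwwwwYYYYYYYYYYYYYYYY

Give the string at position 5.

7777777777777wwwwwwwwwwwwwwYYYYYYYYYYYYYYYYYYYYYY

Each string has the form 7^{2n-1} w^{2n} Y^{3n+1}, where the shown terms are n = 3, 4, 5.
Setting n = 7 gives 13, 14, 22 characters in each block.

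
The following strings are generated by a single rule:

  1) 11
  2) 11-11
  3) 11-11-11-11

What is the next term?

11-11-11-11-11-11-11-11

s(k+1) = s(k)·-·s(k) — each term doubles the last with '-' between the halves.
So the next term is two copies of 11-11-11-11 with '-' between the halves.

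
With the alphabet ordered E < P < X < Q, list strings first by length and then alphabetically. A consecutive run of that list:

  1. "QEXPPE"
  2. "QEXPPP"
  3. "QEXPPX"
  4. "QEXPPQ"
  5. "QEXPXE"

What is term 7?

QEXPXX

Advancing 2 positions from QEXPXE through QEXPXE → QEXPXP reaches term 7.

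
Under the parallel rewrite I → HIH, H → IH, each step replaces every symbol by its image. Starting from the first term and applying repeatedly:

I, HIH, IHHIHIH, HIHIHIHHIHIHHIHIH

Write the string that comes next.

IHHIHIHHIHIHHIHIHIHHIHIHHIHIHIHHIHIHHIHIH

Replace each of the 17 characters of HIHIHIHHIHIHHIHIH in place — IH HIH IH HIH IH HIH IH IH HIH IH HIH IH IH HIH IH HIH IH — and concatenate.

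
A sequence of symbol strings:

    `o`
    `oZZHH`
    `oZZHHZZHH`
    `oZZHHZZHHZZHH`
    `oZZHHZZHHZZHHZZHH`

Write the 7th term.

oZZHHZZHHZZHHZZHHZZHHZZHH

Every step adds ZZHH to the end: s(k+1) = s(k)·ZZHH.
From oZZHHZZHHZZHHZZHH, 2 further steps: oZZHHZZHHZZHHZZHH → oZZHHZZHHZZHHZZHHZZHH → (answer).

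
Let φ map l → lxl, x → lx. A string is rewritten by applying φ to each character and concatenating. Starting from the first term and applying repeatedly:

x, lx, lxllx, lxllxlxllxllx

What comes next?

φ(lxllxlxllxllx) expands symbol-by-symbol to lxl lx lxl lxl lx lxl lx lxl lxl lx lxl lxl lx; joining the 13 pieces gives the next term.

lxllxlxllxllxlxllxlxllxllxlxllxllx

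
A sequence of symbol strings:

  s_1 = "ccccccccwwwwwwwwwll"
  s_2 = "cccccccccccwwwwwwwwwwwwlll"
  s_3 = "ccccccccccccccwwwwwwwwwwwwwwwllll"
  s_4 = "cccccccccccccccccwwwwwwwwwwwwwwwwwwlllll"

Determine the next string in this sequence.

ccccccccccccccccccccwwwwwwwwwwwwwwwwwwwwwllllll

Reading off run lengths: c runs 8, 11, 14, 17; w runs 9, 12, 15, 18; l runs 2, 3, 4, 5 — each is linear in n, where the shown terms are n = 3, 4, 5, 6.
At n = 7 the blocks have lengths 20, 21, 6.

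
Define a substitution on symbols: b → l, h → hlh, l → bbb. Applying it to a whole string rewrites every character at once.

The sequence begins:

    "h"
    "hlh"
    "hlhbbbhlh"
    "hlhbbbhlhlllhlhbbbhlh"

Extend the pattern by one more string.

hlhbbbhlhlllhlhbbbhlhbbbbbbbbbhlhbbbhlhlllhlhbbbhlh

Replace each of the 21 characters of hlhbbbhlhlllhlhbbbhlh in place — hlh bbb hlh l l l hlh bbb hlh bbb bbb bbb hlh bbb hlh l l l hlh bbb hlh — and concatenate.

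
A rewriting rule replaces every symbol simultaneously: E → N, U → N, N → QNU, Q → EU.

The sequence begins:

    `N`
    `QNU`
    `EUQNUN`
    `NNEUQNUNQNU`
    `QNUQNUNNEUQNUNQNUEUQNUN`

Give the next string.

Replace each of the 23 characters of QNUQNUNNEUQNUNQNUEUQNUN in place — EU QNU N EU QNU N QNU QNU N N EU QNU N QNU EU QNU N N N EU QNU N QNU — and concatenate.

EUQNUNEUQNUNQNUQNUNNEUQNUNQNUEUQNUNNNEUQNUNQNU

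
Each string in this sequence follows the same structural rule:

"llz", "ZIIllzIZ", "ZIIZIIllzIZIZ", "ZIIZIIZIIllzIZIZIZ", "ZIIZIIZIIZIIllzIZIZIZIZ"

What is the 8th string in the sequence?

Every step adds ZII to the front and IZ to the end of the previous string.
From ZIIZIIZIIZIIllzIZIZIZIZ, 3 further steps: ZIIZIIZIIZIIllzIZIZIZIZ → ZIIZIIZIIZIIZIIllzIZIZIZIZIZ → ZIIZIIZIIZIIZIIZIIllzIZIZIZIZIZIZ → (answer).

ZIIZIIZIIZIIZIIZIIZIIllzIZIZIZIZIZIZIZ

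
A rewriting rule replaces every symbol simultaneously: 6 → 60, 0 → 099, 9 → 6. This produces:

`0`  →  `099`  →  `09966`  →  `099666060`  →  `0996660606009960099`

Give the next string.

099666060600996009960099099666009909966

Replace each of the 19 characters of 0996660606009960099 in place — 099 6 6 60 60 60 099 60 099 60 099 099 6 6 60 099 099 6 6 — and concatenate.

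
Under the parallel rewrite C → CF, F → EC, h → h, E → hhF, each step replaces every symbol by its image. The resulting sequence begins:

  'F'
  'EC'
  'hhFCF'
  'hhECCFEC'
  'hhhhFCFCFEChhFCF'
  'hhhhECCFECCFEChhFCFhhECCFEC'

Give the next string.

Applying the rule to each of the 27 symbols of hhhhECCFECCFEChhFCFhhECCFEC gives the pieces h h h h hhF CF CF EC hhF CF CF EC hhF CF h h EC CF EC h h hhF CF CF EC hhF CF, which concatenate to the answer.

hhhhhhFCFCFEChhFCFCFEChhFCFhhECCFEChhhhFCFCFEChhFCF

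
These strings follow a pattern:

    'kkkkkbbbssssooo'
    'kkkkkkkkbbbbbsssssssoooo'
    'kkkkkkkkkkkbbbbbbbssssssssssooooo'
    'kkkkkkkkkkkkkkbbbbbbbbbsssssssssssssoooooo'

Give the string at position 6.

Term n consists of 3n+2 k's, followed by 2n+1 b's, followed by 3n+1 s's, followed by n+2 o's (n = 1, 2, …).
For term 6, n = 6, so the run lengths are 20, 13, 19, 8.

kkkkkkkkkkkkkkkkkkkkbbbbbbbbbbbbbsssssssssssssssssssoooooooo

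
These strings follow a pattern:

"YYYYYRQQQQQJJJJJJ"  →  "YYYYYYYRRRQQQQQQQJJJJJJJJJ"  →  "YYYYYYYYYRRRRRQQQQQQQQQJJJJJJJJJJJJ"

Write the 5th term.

YYYYYYYYYYYYYRRRRRRRRRQQQQQQQQQQQQQJJJJJJJJJJJJJJJJJJ

Each string has the form Y^{2n+3} R^{2n-1} Q^{2n+3} J^{3n+3} (n = 1, 2, …).
Setting n = 5 gives 13, 9, 13, 18 characters in each block.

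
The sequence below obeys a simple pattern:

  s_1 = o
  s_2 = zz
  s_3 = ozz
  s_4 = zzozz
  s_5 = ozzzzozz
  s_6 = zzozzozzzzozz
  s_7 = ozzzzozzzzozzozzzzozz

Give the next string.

From term 3 onward, concatenate the second-to-last term with the last: o·zz = ozz, zz·ozz = zzozz, …
The next term joins zzozzozzzzozz and ozzzzozzzzozzozzzzozz.

zzozzozzzzozzozzzzozzzzozzozzzzozz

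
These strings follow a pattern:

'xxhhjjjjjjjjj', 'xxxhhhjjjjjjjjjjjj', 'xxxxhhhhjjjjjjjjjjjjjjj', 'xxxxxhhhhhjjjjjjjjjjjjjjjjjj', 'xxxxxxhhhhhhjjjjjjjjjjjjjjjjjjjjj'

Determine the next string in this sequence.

Term n consists of n x's, followed by n h's, followed by 3n+3 j's, where the shown terms are n = 2, 3, 4, 5, 6.
Setting n = 7 gives 7, 7, 24 characters in each block.

xxxxxxxhhhhhhhjjjjjjjjjjjjjjjjjjjjjjjj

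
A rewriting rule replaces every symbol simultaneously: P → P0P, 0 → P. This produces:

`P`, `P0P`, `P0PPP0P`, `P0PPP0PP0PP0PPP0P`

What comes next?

φ(P0PPP0PP0PP0PPP0P) expands symbol-by-symbol to P0P P P0P P0P P0P P P0P P0P P P0P P0P P P0P P0P P0P P P0P; joining the 17 pieces gives the next term.

P0PPP0PP0PP0PPP0PP0PPP0PP0PPP0PP0PP0PPP0P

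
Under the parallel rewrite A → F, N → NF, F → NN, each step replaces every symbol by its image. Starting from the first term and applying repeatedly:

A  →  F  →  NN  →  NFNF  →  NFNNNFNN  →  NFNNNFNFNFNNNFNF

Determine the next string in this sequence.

NFNNNFNFNFNNNFNNNFNNNFNFNFNNNFNN

Replace each of the 16 characters of NFNNNFNFNFNNNFNF in place — NF NN NF NF NF NN NF NN NF NN NF NF NF NN NF NN — and concatenate.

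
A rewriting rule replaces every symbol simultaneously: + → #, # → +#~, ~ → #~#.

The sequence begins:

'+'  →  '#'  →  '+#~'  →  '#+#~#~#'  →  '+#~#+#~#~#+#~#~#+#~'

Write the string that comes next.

#+#~#~#+#~#+#~#~#+#~#~#+#~#+#~#~#+#~#~#+#~#+#~#~#

Replace each of the 19 characters of +#~#+#~#~#+#~#~#+#~ in place — # +#~ #~# +#~ # +#~ #~# +#~ #~# +#~ # +#~ #~# +#~ #~# +#~ # +#~ #~# — and concatenate.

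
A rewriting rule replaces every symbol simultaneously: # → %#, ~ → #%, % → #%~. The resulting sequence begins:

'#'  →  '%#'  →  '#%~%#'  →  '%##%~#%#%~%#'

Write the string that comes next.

Expanding %##%~#%#%~%#: %→#%~, #→%#, #→%#, %→#%~, ~→#%, #→%#, %→#%~, #→%#, %→#%~, ~→#%, %→#%~, #→%#. Concatenated: #%~ %# %# #%~ #% %# #%~ %# #%~ #% #%~ %#.

#%~%#%##%~#%%##%~%##%~#%#%~%#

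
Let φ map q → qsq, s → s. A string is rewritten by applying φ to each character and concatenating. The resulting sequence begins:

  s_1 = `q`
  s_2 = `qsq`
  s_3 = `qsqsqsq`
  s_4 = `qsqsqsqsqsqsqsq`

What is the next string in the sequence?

qsqsqsqsqsqsqsqsqsqsqsqsqsqsqsq

Replace each of the 15 characters of qsqsqsqsqsqsqsq in place — qsq s qsq s qsq s qsq s qsq s qsq s qsq s qsq — and concatenate.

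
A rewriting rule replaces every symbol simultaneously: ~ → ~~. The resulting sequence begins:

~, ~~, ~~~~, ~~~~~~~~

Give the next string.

Expanding ~~~~~~~~: ~→~~, ~→~~, ~→~~, ~→~~, ~→~~, ~→~~, ~→~~, ~→~~. Concatenated: ~~ ~~ ~~ ~~ ~~ ~~ ~~ ~~.

~~~~~~~~~~~~~~~~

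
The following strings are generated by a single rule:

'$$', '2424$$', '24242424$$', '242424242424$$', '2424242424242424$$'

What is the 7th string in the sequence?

Every step adds 2424 at the front: s(k+1) = 2424·s(k).
From 2424242424242424$$, 2 further steps: 2424242424242424$$ → 24242424242424242424$$ → (answer).

242424242424242424242424$$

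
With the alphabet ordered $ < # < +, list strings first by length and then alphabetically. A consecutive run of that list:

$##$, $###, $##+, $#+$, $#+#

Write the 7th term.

Advancing 2 positions from $#+# through $#+# → $#++ reaches term 7.

$+$$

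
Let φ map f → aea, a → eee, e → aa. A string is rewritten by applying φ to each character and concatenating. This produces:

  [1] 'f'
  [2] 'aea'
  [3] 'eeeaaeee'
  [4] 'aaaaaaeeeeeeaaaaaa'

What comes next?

eeeeeeeeeeeeeeeeeeaaaaaaaaaaaaeeeeeeeeeeeeeeeeee

Replace each of the 18 characters of aaaaaaeeeeeeaaaaaa in place — eee eee eee eee eee eee aa aa aa aa aa aa eee eee eee eee eee eee — and concatenate.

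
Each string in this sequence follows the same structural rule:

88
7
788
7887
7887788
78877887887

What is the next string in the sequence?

788778878877887788

This is a Fibonacci-style word recurrence s(k) = s(k−1)·s(k−2): e.g. 7·88 = 788.
So term 7 is 78877887887·7887788.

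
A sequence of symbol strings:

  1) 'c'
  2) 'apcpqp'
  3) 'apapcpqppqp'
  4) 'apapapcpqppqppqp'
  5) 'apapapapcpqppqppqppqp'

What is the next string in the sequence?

Every step adds ap to the front and pqp to the end of the previous string.
One more step from apapapapcpqppqppqppqp gives the answer.

apapapapapcpqppqppqppqppqp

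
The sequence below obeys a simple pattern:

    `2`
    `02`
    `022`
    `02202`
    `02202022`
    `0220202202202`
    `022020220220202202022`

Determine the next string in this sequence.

0220202202202022020220220202202202

From term 3 onward, concatenate the last term with the second-to-last: 02·2 = 022, 022·02 = 02202, …
Continuing: 022020220220202202022 · 0220202202202 gives term 8.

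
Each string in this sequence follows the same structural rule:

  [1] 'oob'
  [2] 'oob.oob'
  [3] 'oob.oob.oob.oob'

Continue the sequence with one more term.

oob.oob.oob.oob.oob.oob.oob.oob

s(k+1) = s(k)·.·s(k) — each term doubles the last with '.' between the halves.
So the next term is two copies of oob.oob.oob.oob with '.' between the halves.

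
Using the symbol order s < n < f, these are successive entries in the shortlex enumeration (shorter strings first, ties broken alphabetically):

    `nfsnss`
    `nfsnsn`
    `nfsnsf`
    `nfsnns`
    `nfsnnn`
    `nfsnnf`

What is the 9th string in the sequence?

Continuing the enumeration 3 steps past nfsnnf: nfsnnf → nfsnfs → nfsnfn → (answer).

nfsnff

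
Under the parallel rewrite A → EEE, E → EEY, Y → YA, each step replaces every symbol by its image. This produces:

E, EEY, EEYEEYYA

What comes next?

Rewriting each symbol of EEYEEYYA: E→EEY, E→EEY, Y→YA, E→EEY, E→EEY, Y→YA, Y→YA, A→EEE, which concatenates to EEY EEY YA EEY EEY YA YA EEE.

EEYEEYYAEEYEEYYAYAEEE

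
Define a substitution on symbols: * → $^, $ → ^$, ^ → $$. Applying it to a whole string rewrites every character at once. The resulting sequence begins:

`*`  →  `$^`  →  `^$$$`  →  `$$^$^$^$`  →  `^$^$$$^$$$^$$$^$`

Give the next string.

Replace each of the 16 characters of ^$^$$$^$$$^$$$^$ in place — $$ ^$ $$ ^$ ^$ ^$ $$ ^$ ^$ ^$ $$ ^$ ^$ ^$ $$ ^$ — and concatenate.

$$^$$$^$^$^$$$^$^$^$$$^$^$^$$$^$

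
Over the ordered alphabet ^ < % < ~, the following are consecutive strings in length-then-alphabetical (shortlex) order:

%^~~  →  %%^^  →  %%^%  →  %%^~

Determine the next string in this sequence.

Treat %%^~ as a base-3 numeral over the given alphabet and add one, carrying through any trailing ~'s.

%%%^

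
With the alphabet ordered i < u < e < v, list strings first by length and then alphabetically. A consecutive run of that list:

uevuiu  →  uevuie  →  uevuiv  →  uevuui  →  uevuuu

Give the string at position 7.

Advancing 2 positions from uevuuu through uevuuu → uevuue reaches term 7.

uevuuv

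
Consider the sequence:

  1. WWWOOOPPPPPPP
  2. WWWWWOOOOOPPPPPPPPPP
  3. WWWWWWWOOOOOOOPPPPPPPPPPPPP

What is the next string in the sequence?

WWWWWWWWWOOOOOOOOOPPPPPPPPPPPPPPPP

Each string has the form W^{2n-1} O^{2n-1} P^{3n+1}, where the shown terms are n = 2, 3, 4.
Setting n = 5 gives 9, 9, 16 characters in each block.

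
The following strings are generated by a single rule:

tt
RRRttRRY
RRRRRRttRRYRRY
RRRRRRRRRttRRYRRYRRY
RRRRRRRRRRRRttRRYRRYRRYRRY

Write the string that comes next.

Every step adds RRR to the front and RRY to the end of the previous string.
Applying this once more to RRRRRRRRRRRRttRRYRRYRRYRRY:

RRRRRRRRRRRRRRRttRRYRRYRRYRRYRRY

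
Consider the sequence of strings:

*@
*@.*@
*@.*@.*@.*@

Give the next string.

Each string is two copies of the previous one joined by '.'.
Doubling *@.*@.*@.*@ with '.' between the halves:

*@.*@.*@.*@.*@.*@.*@.*@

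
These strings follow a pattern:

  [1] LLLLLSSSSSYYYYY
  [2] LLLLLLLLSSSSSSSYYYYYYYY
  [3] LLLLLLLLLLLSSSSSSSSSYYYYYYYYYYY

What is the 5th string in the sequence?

Term n consists of 3n+2 L's, followed by 2n+3 S's, followed by 3n+2 Y's (n = 1, 2, …).
Setting n = 5 gives 17, 13, 17 characters in each block.

LLLLLLLLLLLLLLLLLSSSSSSSSSSSSSYYYYYYYYYYYYYYYYY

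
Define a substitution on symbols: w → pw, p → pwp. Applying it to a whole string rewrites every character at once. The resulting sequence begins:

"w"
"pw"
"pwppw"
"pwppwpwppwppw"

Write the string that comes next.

Rewriting the 13 symbols of pwppwpwppwppw one by one yields pwp pw pwp pwp pw pwp pw pwp pwp pw pwp pwp pw; concatenated:

pwppwpwppwppwpwppwpwppwppwpwppwppw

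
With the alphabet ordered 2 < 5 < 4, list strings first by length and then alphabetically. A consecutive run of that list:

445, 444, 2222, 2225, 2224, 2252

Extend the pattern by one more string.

2255

The successor of 2252 increments the rightmost position that isn't already 4 and resets every position after it to 2.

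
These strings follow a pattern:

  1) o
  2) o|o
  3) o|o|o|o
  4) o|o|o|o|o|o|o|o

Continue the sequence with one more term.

s(k+1) = s(k)·|·s(k) — each term doubles the last with '|' between the halves.
So the next term is two copies of o|o|o|o|o|o|o|o with '|' between the halves.

o|o|o|o|o|o|o|o|o|o|o|o|o|o|o|o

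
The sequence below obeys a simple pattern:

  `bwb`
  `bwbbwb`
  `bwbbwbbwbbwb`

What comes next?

Every step duplicates the string.
Doubling bwbbwbbwbbwb:

bwbbwbbwbbwbbwbbwbbwbbwb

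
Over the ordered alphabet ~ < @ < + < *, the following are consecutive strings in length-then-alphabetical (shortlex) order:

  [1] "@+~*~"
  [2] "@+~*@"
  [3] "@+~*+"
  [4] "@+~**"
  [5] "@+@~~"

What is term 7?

@+@~+

Stepping forward 2 times from @+@~~: @+@~~ → @+@~@, then the target.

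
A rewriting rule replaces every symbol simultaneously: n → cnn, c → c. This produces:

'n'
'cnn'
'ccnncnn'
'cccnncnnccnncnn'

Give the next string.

Applying the rule to each of the 15 symbols of cccnncnnccnncnn gives the pieces c c c cnn cnn c cnn cnn c c cnn cnn c cnn cnn, which concatenate to the answer.

ccccnncnnccnncnncccnncnnccnncnn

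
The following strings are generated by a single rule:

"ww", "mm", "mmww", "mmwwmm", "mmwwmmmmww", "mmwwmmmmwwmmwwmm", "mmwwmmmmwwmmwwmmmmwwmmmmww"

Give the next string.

This is a Fibonacci-style word recurrence s(k) = s(k−1)·s(k−2): e.g. mm·ww = mmww.
The next term joins mmwwmmmmwwmmwwmmmmwwmmmmww and mmwwmmmmwwmmwwmm.

mmwwmmmmwwmmwwmmmmwwmmmmwwmmwwmmmmwwmmwwmm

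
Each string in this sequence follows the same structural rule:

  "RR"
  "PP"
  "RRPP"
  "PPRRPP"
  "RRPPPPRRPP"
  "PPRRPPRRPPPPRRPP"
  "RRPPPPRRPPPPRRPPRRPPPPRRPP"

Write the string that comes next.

PPRRPPRRPPPPRRPPRRPPPPRRPPPPRRPPRRPPPPRRPP

This is a Fibonacci-style word recurrence s(k) = s(k−2)·s(k−1): e.g. RR·PP = RRPP.
The next term joins PPRRPPRRPPPPRRPP and RRPPPPRRPPPPRRPPRRPPPPRRPP.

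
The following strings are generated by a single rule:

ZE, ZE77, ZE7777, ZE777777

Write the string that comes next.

ZE77777777

The strings grow by a fixed suffix 77 each time.
One more step from ZE777777 gives the answer.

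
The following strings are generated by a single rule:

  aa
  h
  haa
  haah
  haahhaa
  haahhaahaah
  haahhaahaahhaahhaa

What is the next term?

haahhaahaahhaahhaahaahhaahaah

This is a Fibonacci-style word recurrence s(k) = s(k−1)·s(k−2): e.g. h·aa = haa.
The next term joins haahhaahaahhaahhaa and haahhaahaah.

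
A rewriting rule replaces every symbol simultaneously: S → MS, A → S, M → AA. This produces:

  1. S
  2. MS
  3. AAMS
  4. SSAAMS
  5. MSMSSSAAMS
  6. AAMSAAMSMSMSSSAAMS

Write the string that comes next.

Rewriting the 18 symbols of AAMSAAMSMSMSSSAAMS one by one yields S S AA MS S S AA MS AA MS AA MS MS MS S S AA MS; concatenated:

SSAAMSSSAAMSAAMSAAMSMSMSSSAAMS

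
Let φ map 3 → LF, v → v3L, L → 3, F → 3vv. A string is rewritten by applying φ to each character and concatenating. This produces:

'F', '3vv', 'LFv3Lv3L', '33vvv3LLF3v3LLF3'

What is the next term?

LFLFv3Lv3Lv3LLF333vvLFv3LLF333vvLF

φ(33vvv3LLF3v3LLF3) expands symbol-by-symbol to LF LF v3L v3L v3L LF 3 3 3vv LF v3L LF 3 3 3vv LF; joining the 16 pieces gives the next term.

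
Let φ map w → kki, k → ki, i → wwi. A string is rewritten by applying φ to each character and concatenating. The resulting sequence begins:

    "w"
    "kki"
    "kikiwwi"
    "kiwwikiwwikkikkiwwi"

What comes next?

Rewriting the 19 symbols of kiwwikiwwikkikkiwwi one by one yields ki wwi kki kki wwi ki wwi kki kki wwi ki ki wwi ki ki wwi kki kki wwi; concatenated:

kiwwikkikkiwwikiwwikkikkiwwikikiwwikikiwwikkikkiwwi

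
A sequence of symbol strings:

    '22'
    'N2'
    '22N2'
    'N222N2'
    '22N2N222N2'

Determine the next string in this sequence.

N222N222N2N222N2

Each term (from the third on) is the two preceding terms concatenated in order: term 3 = 22·N2 = 22N2.
Continuing: N222N2 · 22N2N222N2 gives term 6.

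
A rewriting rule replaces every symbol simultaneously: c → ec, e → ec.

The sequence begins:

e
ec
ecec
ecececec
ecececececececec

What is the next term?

ecececececececececececececececec

φ(ecececececececec) expands symbol-by-symbol to ec ec ec ec ec ec ec ec ec ec ec ec ec ec ec ec; joining the 16 pieces gives the next term.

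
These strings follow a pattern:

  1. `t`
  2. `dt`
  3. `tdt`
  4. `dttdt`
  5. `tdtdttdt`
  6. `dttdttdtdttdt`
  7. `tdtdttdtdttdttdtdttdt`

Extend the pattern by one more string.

dttdttdtdttdttdtdttdtdttdttdtdttdt

From term 3 onward, concatenate the second-to-last term with the last: t·dt = tdt, dt·tdt = dttdt, …
Continuing: dttdttdtdttdt · tdtdttdtdttdttdtdttdt gives term 8.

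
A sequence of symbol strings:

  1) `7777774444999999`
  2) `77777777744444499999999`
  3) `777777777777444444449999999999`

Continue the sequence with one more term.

Each string has the form 7^{3n} 4^{2n} 9^{2n+2}, where the shown terms are n = 2, 3, 4.
Setting n = 5 gives 15, 10, 12 characters in each block.

7777777777777774444444444999999999999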